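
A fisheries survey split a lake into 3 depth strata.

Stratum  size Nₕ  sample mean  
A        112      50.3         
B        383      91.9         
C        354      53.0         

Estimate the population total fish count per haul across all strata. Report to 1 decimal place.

59593.3

Population total = Σ Nₕ·x̄ₕ (each stratum's size times its mean).
112·50.3 + 383·91.9 + 354·53.0 = 5633.6 + 35197.7 + 18762 = 59593.3.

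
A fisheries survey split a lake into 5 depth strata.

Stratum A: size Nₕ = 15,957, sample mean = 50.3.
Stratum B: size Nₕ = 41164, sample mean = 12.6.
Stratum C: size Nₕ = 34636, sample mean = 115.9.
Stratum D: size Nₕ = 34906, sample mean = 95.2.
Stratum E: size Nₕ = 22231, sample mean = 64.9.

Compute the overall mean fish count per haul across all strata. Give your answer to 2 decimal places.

67.84

x̄_st = (Σ Nₕx̄ₕ) / (Σ Nₕ) = (15957·50.3 + 41164·12.6 + 34636·115.9 + 34906·95.2 + 22231·64.9) / 148894
= 10101459 / 148894 = 67.8433... → 67.84.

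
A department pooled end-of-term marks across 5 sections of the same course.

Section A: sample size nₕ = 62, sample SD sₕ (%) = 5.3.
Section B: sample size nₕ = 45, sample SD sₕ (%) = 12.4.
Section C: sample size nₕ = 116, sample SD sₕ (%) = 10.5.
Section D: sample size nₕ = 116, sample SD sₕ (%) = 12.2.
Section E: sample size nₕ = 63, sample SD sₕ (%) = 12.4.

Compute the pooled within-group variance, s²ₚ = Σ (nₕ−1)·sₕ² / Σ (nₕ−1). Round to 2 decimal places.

120.42

A: (62−1)·5.3² = 61·28.09 = 1713.49
B: (45−1)·12.4² = 44·153.76 = 6765.44
C: (116−1)·10.5² = 115·110.25 = 12678.75
D: (116−1)·12.2² = 115·148.84 = 17116.6
E: (63−1)·12.4² = 62·153.76 = 9533.12
Numerator = 47807.4; denominator = Σ(nₕ−1) = 397.
s²ₚ = 47807.4/397 = 120.4217... → 120.42.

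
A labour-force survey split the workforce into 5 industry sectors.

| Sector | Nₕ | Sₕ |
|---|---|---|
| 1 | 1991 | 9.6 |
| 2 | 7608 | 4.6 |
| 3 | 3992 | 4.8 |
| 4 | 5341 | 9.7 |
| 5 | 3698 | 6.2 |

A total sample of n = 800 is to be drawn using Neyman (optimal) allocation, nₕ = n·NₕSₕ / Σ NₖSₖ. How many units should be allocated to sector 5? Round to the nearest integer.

124

Σ NₕSₕ = 1991·9.6 + 7608·4.6 + 3992·4.8 + 5341·9.7 + 3698·6.2 = 148007.3.
Share for 5: 22927.6/148007.3 = 0.15491.
n_5 = 800 × 0.15491 = 123.927... → 124.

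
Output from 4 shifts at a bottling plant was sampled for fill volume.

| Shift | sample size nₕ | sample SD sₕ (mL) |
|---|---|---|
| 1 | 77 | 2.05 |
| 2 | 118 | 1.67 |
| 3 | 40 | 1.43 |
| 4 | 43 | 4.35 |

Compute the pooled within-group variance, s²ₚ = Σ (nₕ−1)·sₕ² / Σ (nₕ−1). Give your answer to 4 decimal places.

5.5481

1: (77−1)·2.05² = 76·4.2025 = 319.39
2: (118−1)·1.67² = 117·2.7889 = 326.3013
3: (40−1)·1.43² = 39·2.0449 = 79.7511
4: (43−1)·4.35² = 42·18.9225 = 794.745
Numerator = 1520.1874; denominator = Σ(nₕ−1) = 274.
s²ₚ = 1520.1874/274 = 5.548129... → 5.5481.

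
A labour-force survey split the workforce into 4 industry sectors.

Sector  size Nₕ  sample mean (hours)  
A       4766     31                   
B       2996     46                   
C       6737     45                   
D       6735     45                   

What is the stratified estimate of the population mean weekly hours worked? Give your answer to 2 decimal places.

N = 21234; weights Wₕ = Nₕ/N = (0.2245, 0.1411, 0.3173, 0.3172).
x̄_st = Σ Wₕ·x̄ₕ = 0.2245·31 + 0.1411·46 + 0.3173·45 + 0.3172·45 ≈ 41.9988...
→ 42.00.

42.00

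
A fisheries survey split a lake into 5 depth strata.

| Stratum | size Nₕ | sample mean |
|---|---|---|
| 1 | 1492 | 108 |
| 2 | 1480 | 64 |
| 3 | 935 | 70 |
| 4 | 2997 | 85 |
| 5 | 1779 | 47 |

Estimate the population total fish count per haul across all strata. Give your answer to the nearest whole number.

659664

1: 1492·108 = 161136
2: 1480·64 = 94720
3: 935·70 = 65450
4: 2997·85 = 254745
5: 1779·47 = 83613
τ̂ = Σ Nₕx̄ₕ = 659664.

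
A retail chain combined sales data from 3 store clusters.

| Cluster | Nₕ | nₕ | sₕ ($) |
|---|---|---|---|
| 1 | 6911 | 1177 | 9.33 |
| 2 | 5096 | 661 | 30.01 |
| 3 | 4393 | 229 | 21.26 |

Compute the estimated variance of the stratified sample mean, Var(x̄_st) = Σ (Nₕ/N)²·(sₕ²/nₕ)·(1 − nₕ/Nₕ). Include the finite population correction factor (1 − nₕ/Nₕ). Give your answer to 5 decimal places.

0.25962

N = 16400; Wₕ = Nₕ/N.
cluster 1: (6911/16400)²·9.33²/1177·(1 − 1177/6911) = 0.01089677
cluster 2: (5096/16400)²·30.01²/661·(1 − 661/5096) = 0.11448956
cluster 3: (4393/16400)²·21.26²/229·(1 − 229/4393) = 0.13423794
Sum = 0.25962426 → 0.25962.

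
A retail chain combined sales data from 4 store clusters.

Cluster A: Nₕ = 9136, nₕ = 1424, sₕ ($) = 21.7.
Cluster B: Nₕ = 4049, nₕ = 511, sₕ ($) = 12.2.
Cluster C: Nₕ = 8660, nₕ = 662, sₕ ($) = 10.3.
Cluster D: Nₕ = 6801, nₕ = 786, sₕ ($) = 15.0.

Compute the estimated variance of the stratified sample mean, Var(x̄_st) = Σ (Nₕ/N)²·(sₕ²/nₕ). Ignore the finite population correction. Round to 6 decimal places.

0.070236

N = 28646. Term for each stratum: Wₕ²sₕ²/nₕ.
Var(x̄_st) = 0.033635174 + 0.005819241 + 0.014646177 + 0.016135319 = 0.070235911 → 0.070236.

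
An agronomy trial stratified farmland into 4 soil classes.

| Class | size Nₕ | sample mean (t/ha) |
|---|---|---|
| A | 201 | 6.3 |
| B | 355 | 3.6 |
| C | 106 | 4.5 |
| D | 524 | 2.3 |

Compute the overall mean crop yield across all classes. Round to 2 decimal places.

x̄_st = (Σ Nₕx̄ₕ) / (Σ Nₕ) = (201·6.3 + 355·3.6 + 106·4.5 + 524·2.3) / 1186
= 4226.5 / 1186 = 3.5637... → 3.56.

3.56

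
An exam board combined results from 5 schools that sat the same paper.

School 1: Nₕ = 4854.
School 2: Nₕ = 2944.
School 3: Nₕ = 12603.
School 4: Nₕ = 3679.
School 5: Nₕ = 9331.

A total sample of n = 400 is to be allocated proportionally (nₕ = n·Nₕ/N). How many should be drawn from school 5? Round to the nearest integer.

112

Share of school 5 = 9331/33411 = 0.27928.
Allocate 400 × 0.27928 = 111.712... → 112.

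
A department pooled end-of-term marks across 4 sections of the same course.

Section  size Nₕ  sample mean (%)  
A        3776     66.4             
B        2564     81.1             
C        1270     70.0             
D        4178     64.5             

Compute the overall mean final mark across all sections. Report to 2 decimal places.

69.31

N = 11788; weights Wₕ = Nₕ/N = (0.3203, 0.2175, 0.1077, 0.3544).
x̄_st = Σ Wₕ·x̄ₕ = 0.3203·66.4 + 0.2175·81.1 + 0.1077·70.0 + 0.3544·64.5 ≈ 69.3118...
→ 69.31.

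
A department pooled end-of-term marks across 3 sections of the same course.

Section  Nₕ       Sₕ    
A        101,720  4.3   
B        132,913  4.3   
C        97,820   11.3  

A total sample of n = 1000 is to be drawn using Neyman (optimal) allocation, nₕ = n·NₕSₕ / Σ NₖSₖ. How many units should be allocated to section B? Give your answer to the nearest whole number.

A: NₕSₕ = 101720·4.3 = 437396
B: NₕSₕ = 132913·4.3 = 571525.9
C: NₕSₕ = 97820·11.3 = 1105366
Σ NₕSₕ = 2114287.9.
n_B = 1000·571525.9/2114287.9 = 270.316... → 270.

270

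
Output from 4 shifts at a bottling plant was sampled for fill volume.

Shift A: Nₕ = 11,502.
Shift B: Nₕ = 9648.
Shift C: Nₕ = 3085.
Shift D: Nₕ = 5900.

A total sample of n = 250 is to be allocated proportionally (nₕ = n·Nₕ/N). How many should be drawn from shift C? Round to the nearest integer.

N = 11502 + 9648 + 3085 + 5900 = 30135.
n_C = 250·3085/30135 = 25.593... → 26.

26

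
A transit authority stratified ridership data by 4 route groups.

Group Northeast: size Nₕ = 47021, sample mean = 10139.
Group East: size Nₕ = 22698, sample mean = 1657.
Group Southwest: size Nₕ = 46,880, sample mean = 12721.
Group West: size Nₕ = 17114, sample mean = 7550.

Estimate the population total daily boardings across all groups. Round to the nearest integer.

1239927685

Population total = Σ Nₕ·x̄ₕ (each stratum's size times its mean).
47021·10139 + 22698·1657 + 46880·12721 + 17114·7550 = 476745919 + 37610586 + 596360480 + 129210700 = 1239927685.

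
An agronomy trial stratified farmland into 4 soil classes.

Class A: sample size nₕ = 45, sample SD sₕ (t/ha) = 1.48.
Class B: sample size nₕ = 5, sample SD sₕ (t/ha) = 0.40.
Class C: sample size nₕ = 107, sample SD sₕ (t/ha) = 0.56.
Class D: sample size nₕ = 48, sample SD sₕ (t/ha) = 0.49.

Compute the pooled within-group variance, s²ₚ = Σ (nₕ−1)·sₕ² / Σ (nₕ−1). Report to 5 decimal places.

Degrees of freedom: 44 + 4 + 106 + 47 = 201.
Σ(nₕ−1)sₕ² = 44·2.1904 + 4·0.16 + 106·0.3136 + 47·0.2401 = 141.5439.
s²ₚ = 141.5439 / 201 = 0.7041985... → 0.70420.

0.70420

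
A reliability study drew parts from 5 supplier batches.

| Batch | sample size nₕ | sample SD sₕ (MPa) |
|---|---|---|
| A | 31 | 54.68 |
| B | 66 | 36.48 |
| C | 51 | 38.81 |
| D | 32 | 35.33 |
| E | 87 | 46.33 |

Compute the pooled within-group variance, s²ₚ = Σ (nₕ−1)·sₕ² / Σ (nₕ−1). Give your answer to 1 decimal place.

Degrees of freedom: 30 + 65 + 50 + 31 + 86 = 262.
Σ(nₕ−1)sₕ² = 30·2989.9024 + 65·1330.7904 + 50·1506.2161 + 31·1248.2089 + 86·2146.4689 = 474800.0543.
s²ₚ = 474800.0543 / 262 = 1812.214... → 1812.2.

1812.2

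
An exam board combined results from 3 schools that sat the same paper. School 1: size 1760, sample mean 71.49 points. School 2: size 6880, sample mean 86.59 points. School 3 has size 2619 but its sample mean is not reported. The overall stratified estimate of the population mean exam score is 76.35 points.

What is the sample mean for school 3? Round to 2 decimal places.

Σ Nₕx̄ₕ = N·μ, so 2619·x̄_3 = 11259·76.35 − (1760·71.49 + 6880·86.59).
= 859624.65 − 721561.6 = 138063.05.
x̄_3 = 138063.05 / 2619 = 52.7159... → 52.72.

52.72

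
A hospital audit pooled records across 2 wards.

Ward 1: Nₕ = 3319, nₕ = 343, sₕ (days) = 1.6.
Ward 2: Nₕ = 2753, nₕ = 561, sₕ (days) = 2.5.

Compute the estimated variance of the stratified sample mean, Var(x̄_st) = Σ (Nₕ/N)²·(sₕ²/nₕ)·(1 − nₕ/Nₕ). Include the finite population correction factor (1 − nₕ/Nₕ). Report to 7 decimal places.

N = 6072; Wₕ = Nₕ/N.
ward 1: (3319/6072)²·1.6²/343·(1 − 343/3319) = 0.0019995050
ward 2: (2753/6072)²·2.5²/561·(1 − 561/2753) = 0.0018234774
Sum = 0.0038229824 → 0.0038230.

0.0038230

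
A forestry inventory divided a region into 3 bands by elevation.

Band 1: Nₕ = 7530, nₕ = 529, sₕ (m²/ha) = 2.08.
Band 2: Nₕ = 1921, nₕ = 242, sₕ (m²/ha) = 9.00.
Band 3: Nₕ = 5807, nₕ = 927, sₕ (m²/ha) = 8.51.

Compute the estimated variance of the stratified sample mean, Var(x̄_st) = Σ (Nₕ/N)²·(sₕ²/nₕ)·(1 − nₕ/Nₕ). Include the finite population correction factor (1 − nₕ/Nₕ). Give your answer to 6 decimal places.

0.015999

N = 15258; Wₕ = Nₕ/N.
band 1: (7530/15258)²·2.08²/529·(1 − 529/7530) = 0.001851957
band 2: (1921/15258)²·9.00²/242·(1 − 242/1921) = 0.004637164
band 3: (5807/15258)²·8.51²/927·(1 − 927/5807) = 0.009509459
Sum = 0.015998580 → 0.015999.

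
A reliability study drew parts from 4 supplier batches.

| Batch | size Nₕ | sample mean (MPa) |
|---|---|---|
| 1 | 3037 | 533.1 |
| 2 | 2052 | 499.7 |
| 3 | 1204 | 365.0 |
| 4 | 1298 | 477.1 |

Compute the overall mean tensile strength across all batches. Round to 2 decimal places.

487.83

x̄_st = (Σ Nₕx̄ₕ) / (Σ Nₕ) = (3037·533.1 + 2052·499.7 + 1204·365.0 + 1298·477.1) / 7591
= 3703144.9 / 7591 = 487.8336... → 487.83.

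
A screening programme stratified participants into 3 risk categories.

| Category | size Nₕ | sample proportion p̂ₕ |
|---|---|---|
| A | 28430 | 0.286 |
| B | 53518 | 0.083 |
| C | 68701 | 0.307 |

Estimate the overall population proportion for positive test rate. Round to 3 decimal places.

0.223

N = 28430 + 53518 + 68701 = 150649.
Overall proportion = Σ (Nₕ/N)·p̂ₕ.
Σ Nₕp̂ₕ = 8130.98 + 4441.994 + 21091.207 = 33664.181.
33664.181 / 150649 = 0.22346... → 0.223.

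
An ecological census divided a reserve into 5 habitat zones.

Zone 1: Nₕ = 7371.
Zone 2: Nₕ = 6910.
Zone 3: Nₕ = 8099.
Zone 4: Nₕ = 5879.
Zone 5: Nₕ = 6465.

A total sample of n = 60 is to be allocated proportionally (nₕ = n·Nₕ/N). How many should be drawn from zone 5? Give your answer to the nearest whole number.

11

N = 7371 + 6910 + 8099 + 5879 + 6465 = 34724.
n_5 = 60·6465/34724 = 11.171... → 11.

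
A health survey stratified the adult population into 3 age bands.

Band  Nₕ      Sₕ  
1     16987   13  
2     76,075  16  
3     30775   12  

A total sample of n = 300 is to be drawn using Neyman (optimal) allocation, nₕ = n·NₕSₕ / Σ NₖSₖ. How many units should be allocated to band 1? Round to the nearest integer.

Σ NₕSₕ = 16987·13 + 76075·16 + 30775·12 = 1807331.
Share for 1: 220831/1807331 = 0.12219.
n_1 = 300 × 0.12219 = 36.656... → 37.

37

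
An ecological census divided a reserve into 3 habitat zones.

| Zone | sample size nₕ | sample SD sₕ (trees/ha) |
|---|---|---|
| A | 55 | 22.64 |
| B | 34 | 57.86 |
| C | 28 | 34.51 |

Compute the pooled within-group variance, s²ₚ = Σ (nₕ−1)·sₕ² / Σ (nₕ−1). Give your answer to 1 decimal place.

1494.0

Degrees of freedom: 54 + 33 + 27 = 114.
Σ(nₕ−1)sₕ² = 54·512.5696 + 33·3347.7796 + 27·1190.9401 = 170310.8679.
s²ₚ = 170310.8679 / 114 = 1493.955... → 1494.0.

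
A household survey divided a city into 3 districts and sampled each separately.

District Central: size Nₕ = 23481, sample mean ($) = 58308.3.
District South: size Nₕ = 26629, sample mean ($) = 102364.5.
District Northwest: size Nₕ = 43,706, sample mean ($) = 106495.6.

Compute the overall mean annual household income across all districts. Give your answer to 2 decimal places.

93262.32

N = 93816; weights Wₕ = Nₕ/N = (0.2503, 0.2838, 0.4659).
x̄_st = Σ Wₕ·x̄ₕ = 0.2503·58308.3 + 0.2838·102364.5 + 0.4659·106495.6 ≈ 93262.3237...
→ 93262.32.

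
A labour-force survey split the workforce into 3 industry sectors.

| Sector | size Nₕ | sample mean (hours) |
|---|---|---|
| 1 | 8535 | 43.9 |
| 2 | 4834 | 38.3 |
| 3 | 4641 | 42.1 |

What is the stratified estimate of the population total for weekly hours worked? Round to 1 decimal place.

Population total = Σ Nₕ·x̄ₕ (each stratum's size times its mean).
8535·43.9 + 4834·38.3 + 4641·42.1 = 374686.5 + 185142.2 + 195386.1 = 755214.8.

755214.8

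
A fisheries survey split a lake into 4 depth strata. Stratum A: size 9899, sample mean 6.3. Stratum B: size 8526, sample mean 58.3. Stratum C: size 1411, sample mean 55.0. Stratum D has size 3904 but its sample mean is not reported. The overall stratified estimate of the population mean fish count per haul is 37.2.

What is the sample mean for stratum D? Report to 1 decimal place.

Σ Nₕx̄ₕ = N·μ, so 3904·x̄_D = 23740·37.2 − (9899·6.3 + 8526·58.3 + 1411·55.0).
= 883128 − 637034.5 = 246093.5.
x̄_D = 246093.5 / 3904 = 63.036... → 63.0.

63.0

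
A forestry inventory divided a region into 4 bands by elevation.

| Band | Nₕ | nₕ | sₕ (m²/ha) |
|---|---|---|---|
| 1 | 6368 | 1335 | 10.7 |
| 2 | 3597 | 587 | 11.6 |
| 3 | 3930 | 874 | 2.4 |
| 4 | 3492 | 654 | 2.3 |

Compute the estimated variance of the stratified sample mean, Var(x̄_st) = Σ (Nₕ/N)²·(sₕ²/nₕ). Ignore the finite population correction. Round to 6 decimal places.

N = 17387. Term for each stratum: Wₕ²sₕ²/nₕ.
Var(x̄_st) = 0.011503847 + 0.009810913 + 0.000336703 + 0.000326270 = 0.021977733 → 0.021978.

0.021978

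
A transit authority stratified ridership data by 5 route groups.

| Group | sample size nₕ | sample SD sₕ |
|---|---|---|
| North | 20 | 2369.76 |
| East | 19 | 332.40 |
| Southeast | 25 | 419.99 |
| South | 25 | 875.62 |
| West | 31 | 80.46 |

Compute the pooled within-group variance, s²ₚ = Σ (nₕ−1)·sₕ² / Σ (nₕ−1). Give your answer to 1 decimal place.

1143625.8

Degrees of freedom: 19 + 18 + 24 + 24 + 30 = 115.
Σ(nₕ−1)sₕ² = 19·5615762.4576 + 18·110489.76 + 24·176391.6001 + 24·766710.3844 + 30·6473.8116 = 131516964.3504.
s²ₚ = 131516964.3504 / 115 = 1143625.777... → 1143625.8.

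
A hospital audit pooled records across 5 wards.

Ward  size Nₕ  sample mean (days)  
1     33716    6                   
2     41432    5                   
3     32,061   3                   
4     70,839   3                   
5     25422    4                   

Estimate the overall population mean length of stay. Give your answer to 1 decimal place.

4.0

N = 33716 + 41432 + 32061 + 70839 + 25422 = 203470.
Overall mean = Σ (Nₕ/N)·x̄ₕ — weight by population share, not a simple average.
Σ Nₕx̄ₕ = 33716·6 + 41432·5 + 32061·3 + 70839·3 + 25422·4 = 202296 + 207160 + 96183 + 212517 + 101688 = 819844.
Divide by N: 819844 / 203470 = 4.029... → 4.0.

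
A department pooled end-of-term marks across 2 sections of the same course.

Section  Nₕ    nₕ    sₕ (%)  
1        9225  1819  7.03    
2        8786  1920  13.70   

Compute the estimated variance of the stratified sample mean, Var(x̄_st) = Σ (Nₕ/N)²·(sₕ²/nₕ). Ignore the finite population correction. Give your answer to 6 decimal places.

0.030389

N = 18011. Term for each stratum: Wₕ²sₕ²/nₕ.
Var(x̄_st) = 0.007127464 + 0.023261979 = 0.030389443 → 0.030389.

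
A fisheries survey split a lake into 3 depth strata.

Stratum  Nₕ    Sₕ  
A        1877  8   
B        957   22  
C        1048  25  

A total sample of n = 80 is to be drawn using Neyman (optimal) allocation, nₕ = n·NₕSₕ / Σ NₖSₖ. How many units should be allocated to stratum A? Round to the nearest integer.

A: NₕSₕ = 1877·8 = 15016
B: NₕSₕ = 957·22 = 21054
C: NₕSₕ = 1048·25 = 26200
Σ NₕSₕ = 62270.
n_A = 80·15016/62270 = 19.291... → 19.

19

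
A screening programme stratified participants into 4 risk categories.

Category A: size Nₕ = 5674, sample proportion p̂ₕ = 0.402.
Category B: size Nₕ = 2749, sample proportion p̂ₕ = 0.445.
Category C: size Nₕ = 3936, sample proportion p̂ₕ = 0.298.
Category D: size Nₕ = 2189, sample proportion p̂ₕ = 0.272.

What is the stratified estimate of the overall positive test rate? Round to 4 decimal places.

0.3624

Wₕ = Nₕ/N with N = 14548: 0.3900, 0.1890, 0.2706, 0.1505.
p̂_st = 0.3900·0.402 + 0.1890·0.445 + 0.2706·0.298 + 0.1505·0.272 ≈ 0.362427... → 0.3624.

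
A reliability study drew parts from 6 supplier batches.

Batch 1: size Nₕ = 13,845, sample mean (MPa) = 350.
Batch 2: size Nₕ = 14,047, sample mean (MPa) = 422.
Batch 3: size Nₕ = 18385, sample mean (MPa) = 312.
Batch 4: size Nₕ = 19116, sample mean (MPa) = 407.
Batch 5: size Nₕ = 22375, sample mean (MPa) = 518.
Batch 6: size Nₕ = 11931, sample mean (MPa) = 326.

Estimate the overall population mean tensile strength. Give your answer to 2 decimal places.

398.90

N = 13845 + 14047 + 18385 + 19116 + 22375 + 11931 = 99699.
Overall mean = Σ (Nₕ/N)·x̄ₕ — weight by population share, not a simple average.
Σ Nₕx̄ₕ = 13845·350 + 14047·422 + 18385·312 + 19116·407 + 22375·518 + 11931·326 = 4845750 + 5927834 + 5736120 + 7780212 + 11590250 + 3889506 = 39769672.
Divide by N: 39769672 / 99699 = 398.8974... → 398.90.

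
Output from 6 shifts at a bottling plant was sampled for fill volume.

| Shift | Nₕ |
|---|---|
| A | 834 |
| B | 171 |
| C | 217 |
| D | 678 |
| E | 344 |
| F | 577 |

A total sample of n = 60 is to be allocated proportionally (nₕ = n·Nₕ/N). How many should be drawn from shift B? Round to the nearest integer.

N = 834 + 171 + 217 + 678 + 344 + 577 = 2821.
n_B = 60·171/2821 = 3.637... → 4.

4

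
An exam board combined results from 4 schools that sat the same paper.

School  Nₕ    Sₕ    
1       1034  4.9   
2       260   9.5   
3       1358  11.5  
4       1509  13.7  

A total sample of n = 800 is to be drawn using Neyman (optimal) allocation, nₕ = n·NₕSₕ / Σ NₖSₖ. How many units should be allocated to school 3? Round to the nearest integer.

Σ NₕSₕ = 1034·4.9 + 260·9.5 + 1358·11.5 + 1509·13.7 = 43826.9.
Share for 3: 15617/43826.9 = 0.35633.
n_3 = 800 × 0.35633 = 285.067... → 285.

285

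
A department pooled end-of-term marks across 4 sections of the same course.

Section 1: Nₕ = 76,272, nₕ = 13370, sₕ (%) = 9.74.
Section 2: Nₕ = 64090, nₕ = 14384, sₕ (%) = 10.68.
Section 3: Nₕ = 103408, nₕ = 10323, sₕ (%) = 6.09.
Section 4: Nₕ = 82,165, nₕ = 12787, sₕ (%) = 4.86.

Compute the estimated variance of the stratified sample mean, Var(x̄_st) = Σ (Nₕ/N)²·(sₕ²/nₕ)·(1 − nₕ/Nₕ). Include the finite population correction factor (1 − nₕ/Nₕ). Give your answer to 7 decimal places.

0.0009829

N = 325935; Wₕ = Nₕ/N.
section 1: (76272/325935)²·9.74²/13370·(1 − 13370/76272) = 0.0003204454
section 2: (64090/325935)²·10.68²/14384·(1 − 14384/64090) = 0.0002377935
section 3: (103408/325935)²·6.09²/10323·(1 − 10323/103408) = 0.0003255371
section 4: (82165/325935)²·4.86²/12787·(1 − 12787/82165) = 0.0000991175
Sum = 0.0009828936 → 0.0009829.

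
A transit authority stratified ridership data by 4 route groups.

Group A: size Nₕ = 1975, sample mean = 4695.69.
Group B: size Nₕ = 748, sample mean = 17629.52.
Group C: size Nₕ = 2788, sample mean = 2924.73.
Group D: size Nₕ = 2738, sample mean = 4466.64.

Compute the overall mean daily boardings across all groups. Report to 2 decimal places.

5193.92

N = 8249; weights Wₕ = Nₕ/N = (0.2394, 0.0907, 0.3380, 0.3319).
x̄_st = Σ Wₕ·x̄ₕ = 0.2394·4695.69 + 0.0907·17629.52 + 0.3380·2924.73 + 0.3319·4466.64 ≈ 5193.9237...
→ 5193.92.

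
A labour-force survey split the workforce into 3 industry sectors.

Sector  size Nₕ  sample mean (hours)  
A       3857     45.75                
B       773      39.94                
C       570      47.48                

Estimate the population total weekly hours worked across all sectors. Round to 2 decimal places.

Population total = Σ Nₕ·x̄ₕ (each stratum's size times its mean).
3857·45.75 + 773·39.94 + 570·47.48 = 176457.75 + 30873.62 + 27063.6 = 234394.97.

234394.97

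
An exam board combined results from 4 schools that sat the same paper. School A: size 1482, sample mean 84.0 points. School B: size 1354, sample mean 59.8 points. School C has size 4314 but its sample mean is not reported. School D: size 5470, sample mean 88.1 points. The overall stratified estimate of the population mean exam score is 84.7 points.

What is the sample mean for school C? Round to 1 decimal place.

N = 1482 + 1354 + 4314 + 5470 = 12620.
Overall total = μ·N = 84.7·12620 = 1068914.
Subtract the known strata: 1482·84.0 + 1354·59.8 + 5470·88.1 = 687364.2.
Remaining total for school C: 1068914 − 687364.2 = 381549.8.
Divide by its size: 381549.8 / 4314 = 88.445... → 88.4.

88.4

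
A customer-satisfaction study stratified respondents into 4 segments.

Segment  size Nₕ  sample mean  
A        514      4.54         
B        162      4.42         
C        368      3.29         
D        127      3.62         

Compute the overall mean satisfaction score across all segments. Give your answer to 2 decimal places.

x̄_st = (Σ Nₕx̄ₕ) / (Σ Nₕ) = (514·4.54 + 162·4.42 + 368·3.29 + 127·3.62) / 1171
= 4720.06 / 1171 = 4.0308... → 4.03.

4.03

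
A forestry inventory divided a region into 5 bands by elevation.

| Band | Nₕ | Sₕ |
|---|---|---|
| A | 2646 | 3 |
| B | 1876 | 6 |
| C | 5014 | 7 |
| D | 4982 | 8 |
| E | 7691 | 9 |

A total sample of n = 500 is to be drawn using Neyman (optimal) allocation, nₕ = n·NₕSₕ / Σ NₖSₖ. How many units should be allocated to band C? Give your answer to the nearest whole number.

107

A: NₕSₕ = 2646·3 = 7938
B: NₕSₕ = 1876·6 = 11256
C: NₕSₕ = 5014·7 = 35098
D: NₕSₕ = 4982·8 = 39856
E: NₕSₕ = 7691·9 = 69219
Σ NₕSₕ = 163367.
n_C = 500·35098/163367 = 107.421... → 107.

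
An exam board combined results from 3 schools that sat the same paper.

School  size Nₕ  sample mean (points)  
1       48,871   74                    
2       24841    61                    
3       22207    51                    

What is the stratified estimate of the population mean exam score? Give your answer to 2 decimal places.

65.31

N = 48871 + 24841 + 22207 = 95919.
Overall mean = Σ (Nₕ/N)·x̄ₕ — weight by population share, not a simple average.
Σ Nₕx̄ₕ = 48871·74 + 24841·61 + 22207·51 = 3616454 + 1515301 + 1132557 = 6264312.
Divide by N: 6264312 / 95919 = 65.3084... → 65.31.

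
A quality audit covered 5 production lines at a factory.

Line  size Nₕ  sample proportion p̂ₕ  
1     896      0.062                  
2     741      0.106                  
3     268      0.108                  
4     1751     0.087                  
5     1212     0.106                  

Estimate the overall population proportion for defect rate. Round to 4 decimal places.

0.0912

N = 896 + 741 + 268 + 1751 + 1212 = 4868.
Overall proportion = Σ (Nₕ/N)·p̂ₕ.
Σ Nₕp̂ₕ = 55.552 + 78.546 + 28.944 + 152.337 + 128.472 = 443.851.
443.851 / 4868 = 0.091177... → 0.0912.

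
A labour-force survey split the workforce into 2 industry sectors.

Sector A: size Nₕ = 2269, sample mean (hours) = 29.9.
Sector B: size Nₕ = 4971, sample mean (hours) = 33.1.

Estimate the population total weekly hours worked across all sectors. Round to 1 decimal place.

Estimate total by summing Nₕ·x̄ₕ over strata.
2269·29.9 + 4971·33.1 = 67843.1 + 164540.1 = 232383.2.

232383.2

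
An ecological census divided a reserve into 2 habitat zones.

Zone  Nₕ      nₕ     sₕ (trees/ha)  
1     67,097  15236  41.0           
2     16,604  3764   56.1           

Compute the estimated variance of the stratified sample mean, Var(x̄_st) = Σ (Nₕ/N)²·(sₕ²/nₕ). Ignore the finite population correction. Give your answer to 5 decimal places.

N = 83701. Term for each stratum: Wₕ²sₕ²/nₕ.
Var(x̄_st) = 0.07089925 + 0.03290336 = 0.10380261 → 0.10380.

0.10380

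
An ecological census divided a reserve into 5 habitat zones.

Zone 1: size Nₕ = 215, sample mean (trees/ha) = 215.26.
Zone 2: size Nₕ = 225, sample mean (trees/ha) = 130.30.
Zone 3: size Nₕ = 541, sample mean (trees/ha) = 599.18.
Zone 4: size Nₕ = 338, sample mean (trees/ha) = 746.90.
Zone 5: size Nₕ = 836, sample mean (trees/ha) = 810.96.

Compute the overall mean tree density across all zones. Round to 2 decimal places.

N = 2155; weights Wₕ = Nₕ/N = (0.0998, 0.1044, 0.2510, 0.1568, 0.3879).
x̄_st = Σ Wₕ·x̄ₕ = 0.0998·215.26 + 0.1044·130.30 + 0.2510·599.18 + 0.1568·746.90 + 0.3879·810.96 ≈ 617.2480...
→ 617.25.

617.25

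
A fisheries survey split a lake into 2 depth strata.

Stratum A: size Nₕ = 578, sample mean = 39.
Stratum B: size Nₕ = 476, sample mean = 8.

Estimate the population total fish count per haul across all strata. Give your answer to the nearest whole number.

A: 578·39 = 22542
B: 476·8 = 3808
τ̂ = Σ Nₕx̄ₕ = 26350.

26350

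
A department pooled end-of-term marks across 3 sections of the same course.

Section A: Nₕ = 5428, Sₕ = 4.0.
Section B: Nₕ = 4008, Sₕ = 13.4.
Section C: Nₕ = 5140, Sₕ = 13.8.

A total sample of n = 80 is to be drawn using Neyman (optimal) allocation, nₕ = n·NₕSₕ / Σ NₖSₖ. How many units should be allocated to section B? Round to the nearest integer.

Σ NₕSₕ = 5428·4.0 + 4008·13.4 + 5140·13.8 = 146351.2.
Share for B: 53707.2/146351.2 = 0.36697.
n_B = 80 × 0.36697 = 29.358... → 29.

29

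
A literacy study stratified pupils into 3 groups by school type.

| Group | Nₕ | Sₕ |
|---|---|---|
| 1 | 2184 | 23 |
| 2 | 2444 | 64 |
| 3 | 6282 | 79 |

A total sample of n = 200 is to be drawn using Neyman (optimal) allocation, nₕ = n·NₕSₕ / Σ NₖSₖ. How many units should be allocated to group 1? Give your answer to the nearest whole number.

Σ NₕSₕ = 2184·23 + 2444·64 + 6282·79 = 702926.
Share for 1: 50232/702926 = 0.07146.
n_1 = 200 × 0.07146 = 14.292... → 14.

14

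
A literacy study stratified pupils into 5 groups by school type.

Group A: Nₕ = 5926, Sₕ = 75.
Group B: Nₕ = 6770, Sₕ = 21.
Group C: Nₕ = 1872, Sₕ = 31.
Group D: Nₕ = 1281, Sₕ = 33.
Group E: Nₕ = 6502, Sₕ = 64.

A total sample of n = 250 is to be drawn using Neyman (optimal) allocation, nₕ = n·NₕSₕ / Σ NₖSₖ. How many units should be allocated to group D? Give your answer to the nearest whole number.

10

A: NₕSₕ = 5926·75 = 444450
B: NₕSₕ = 6770·21 = 142170
C: NₕSₕ = 1872·31 = 58032
D: NₕSₕ = 1281·33 = 42273
E: NₕSₕ = 6502·64 = 416128
Σ NₕSₕ = 1103053.
n_D = 250·42273/1103053 = 9.581... → 10.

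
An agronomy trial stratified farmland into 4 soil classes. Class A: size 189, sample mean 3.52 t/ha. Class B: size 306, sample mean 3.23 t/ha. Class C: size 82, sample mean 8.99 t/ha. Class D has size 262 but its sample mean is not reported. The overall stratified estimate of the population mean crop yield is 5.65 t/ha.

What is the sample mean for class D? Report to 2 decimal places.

8.97

Σ Nₕx̄ₕ = N·μ, so 262·x̄_D = 839·5.65 − (189·3.52 + 306·3.23 + 82·8.99).
= 4740.35 − 2390.84 = 2349.51.
x̄_D = 2349.51 / 262 = 8.9676... → 8.97.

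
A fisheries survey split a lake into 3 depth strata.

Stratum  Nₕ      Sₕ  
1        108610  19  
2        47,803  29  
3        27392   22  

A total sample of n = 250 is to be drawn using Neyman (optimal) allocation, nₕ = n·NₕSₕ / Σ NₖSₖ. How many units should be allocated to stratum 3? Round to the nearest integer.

Σ NₕSₕ = 108610·19 + 47803·29 + 27392·22 = 4052501.
Share for 3: 602624/4052501 = 0.14870.
n_3 = 250 × 0.14870 = 37.176... → 37.

37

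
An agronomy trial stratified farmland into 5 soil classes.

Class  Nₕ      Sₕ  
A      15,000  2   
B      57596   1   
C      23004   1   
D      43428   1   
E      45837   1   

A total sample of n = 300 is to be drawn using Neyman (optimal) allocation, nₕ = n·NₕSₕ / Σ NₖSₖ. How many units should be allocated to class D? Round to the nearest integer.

65

Σ NₕSₕ = 15000·2 + 57596·1 + 23004·1 + 43428·1 + 45837·1 = 199865.
Share for D: 43428/199865 = 0.21729.
n_D = 300 × 0.21729 = 65.186... → 65.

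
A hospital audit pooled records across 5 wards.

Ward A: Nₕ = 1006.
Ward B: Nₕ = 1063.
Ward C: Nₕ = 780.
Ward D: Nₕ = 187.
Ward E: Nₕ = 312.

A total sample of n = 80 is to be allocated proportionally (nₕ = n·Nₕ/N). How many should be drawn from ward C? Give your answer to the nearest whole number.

Share of ward C = 780/3348 = 0.23297.
Allocate 80 × 0.23297 = 18.638... → 19.

19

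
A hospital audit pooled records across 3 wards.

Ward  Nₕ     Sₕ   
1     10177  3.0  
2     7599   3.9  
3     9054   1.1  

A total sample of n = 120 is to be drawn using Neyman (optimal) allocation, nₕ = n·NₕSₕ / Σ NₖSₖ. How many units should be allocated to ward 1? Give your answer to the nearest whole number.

52

Σ NₕSₕ = 10177·3.0 + 7599·3.9 + 9054·1.1 = 70126.5.
Share for 1: 30531/70126.5 = 0.43537.
n_1 = 120 × 0.43537 = 52.244... → 52.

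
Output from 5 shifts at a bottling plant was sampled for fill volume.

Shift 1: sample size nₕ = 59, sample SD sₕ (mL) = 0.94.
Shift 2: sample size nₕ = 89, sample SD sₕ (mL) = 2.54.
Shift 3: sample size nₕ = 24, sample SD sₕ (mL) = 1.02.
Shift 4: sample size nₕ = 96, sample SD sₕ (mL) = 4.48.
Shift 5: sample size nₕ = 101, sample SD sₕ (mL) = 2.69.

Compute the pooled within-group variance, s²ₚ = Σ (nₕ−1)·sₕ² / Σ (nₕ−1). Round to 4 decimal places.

Degrees of freedom: 58 + 88 + 23 + 95 + 100 = 364.
Σ(nₕ−1)sₕ² = 58·0.8836 + 88·6.4516 + 23·1.0404 + 95·20.0704 + 100·7.2361 = 3273.2168.
s²ₚ = 3273.2168 / 364 = 8.992354... → 8.9924.

8.9924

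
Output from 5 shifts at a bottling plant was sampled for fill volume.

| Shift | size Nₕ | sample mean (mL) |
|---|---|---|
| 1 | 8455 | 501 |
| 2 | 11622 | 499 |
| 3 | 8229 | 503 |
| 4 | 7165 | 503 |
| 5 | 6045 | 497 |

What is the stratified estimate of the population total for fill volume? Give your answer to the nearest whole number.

1: 8455·501 = 4235955
2: 11622·499 = 5799378
3: 8229·503 = 4139187
4: 7165·503 = 3603995
5: 6045·497 = 3004365
τ̂ = Σ Nₕx̄ₕ = 20782880.

20782880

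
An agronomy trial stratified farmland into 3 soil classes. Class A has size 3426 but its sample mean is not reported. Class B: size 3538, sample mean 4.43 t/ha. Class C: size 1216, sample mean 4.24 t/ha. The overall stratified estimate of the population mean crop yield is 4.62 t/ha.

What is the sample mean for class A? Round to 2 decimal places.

Σ Nₕx̄ₕ = N·μ, so 3426·x̄_A = 8180·4.62 − (3538·4.43 + 1216·4.24).
= 37791.6 − 20829.18 = 16962.42.
x̄_A = 16962.42 / 3426 = 4.9511... → 4.95.

4.95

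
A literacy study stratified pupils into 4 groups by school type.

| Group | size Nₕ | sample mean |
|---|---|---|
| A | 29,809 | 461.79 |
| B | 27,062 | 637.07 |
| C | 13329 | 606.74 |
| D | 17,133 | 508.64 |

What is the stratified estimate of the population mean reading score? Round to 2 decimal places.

N = 87333; weights Wₕ = Nₕ/N = (0.3413, 0.3099, 0.1526, 0.1962).
x̄_st = Σ Wₕ·x̄ₕ = 0.3413·461.79 + 0.3099·637.07 + 0.1526·606.74 + 0.1962·508.64 ≈ 547.4180...
→ 547.42.

547.42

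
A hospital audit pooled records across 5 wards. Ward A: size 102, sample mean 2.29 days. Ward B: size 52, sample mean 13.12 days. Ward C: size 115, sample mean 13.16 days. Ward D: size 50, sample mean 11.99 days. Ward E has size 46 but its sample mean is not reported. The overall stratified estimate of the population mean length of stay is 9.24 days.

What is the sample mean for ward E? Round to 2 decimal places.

7.48

Σ Nₕx̄ₕ = N·μ, so 46·x̄_E = 365·9.24 − (102·2.29 + 52·13.12 + 115·13.16 + 50·11.99).
= 3372.6 − 3028.72 = 343.88.
x̄_E = 343.88 / 46 = 7.4757... → 7.48.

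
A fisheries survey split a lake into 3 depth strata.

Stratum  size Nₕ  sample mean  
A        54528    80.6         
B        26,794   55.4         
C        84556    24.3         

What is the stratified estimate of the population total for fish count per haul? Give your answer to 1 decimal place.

A: 54528·80.6 = 4394956.8
B: 26794·55.4 = 1484387.6
C: 84556·24.3 = 2054710.8
τ̂ = Σ Nₕx̄ₕ = 7934055.2.

7934055.2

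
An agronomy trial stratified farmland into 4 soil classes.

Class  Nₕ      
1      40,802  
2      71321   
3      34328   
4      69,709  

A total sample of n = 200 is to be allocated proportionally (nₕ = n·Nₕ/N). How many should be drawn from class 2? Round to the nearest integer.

66

Share of class 2 = 71321/216160 = 0.32995.
Allocate 200 × 0.32995 = 65.989... → 66.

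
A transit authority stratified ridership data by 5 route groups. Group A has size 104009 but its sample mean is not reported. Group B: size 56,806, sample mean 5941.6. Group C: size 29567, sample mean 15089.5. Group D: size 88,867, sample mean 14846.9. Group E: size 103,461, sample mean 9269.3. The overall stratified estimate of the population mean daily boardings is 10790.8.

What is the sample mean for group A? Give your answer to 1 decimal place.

10265.1

N = 104009 + 56806 + 29567 + 88867 + 103461 = 382710.
Overall total = μ·N = 10790.8·382710 = 4129747068.
Subtract the known strata: 56806·5941.6 + 29567·15089.5 + 88867·14846.9 + 103461·9269.3 = 3062080285.7.
Remaining total for group A: 4129747068 − 3062080285.7 = 1067666782.3.
Divide by its size: 1067666782.3 / 104009 = 10265.138... → 10265.1.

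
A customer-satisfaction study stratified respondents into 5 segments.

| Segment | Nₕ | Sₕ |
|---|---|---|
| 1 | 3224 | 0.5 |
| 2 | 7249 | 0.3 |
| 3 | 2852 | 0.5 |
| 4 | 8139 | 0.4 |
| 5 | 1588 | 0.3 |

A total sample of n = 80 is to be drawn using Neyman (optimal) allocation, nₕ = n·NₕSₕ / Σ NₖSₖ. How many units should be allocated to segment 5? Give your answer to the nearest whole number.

1: NₕSₕ = 3224·0.5 = 1612
2: NₕSₕ = 7249·0.3 = 2174.7
3: NₕSₕ = 2852·0.5 = 1426
4: NₕSₕ = 8139·0.4 = 3255.6
5: NₕSₕ = 1588·0.3 = 476.4
Σ NₕSₕ = 8944.7.
n_5 = 80·476.4/8944.7 = 4.261... → 4.

4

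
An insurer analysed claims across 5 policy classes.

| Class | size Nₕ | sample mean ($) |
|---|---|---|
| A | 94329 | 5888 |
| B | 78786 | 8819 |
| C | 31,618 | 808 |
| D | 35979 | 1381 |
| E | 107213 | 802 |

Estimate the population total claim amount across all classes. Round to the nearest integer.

Population total = Σ Nₕ·x̄ₕ (each stratum's size times its mean).
94329·5888 + 78786·8819 + 31618·808 + 35979·1381 + 107213·802 = 555409152 + 694813734 + 25547344 + 49686999 + 85984826 = 1411442055.

1411442055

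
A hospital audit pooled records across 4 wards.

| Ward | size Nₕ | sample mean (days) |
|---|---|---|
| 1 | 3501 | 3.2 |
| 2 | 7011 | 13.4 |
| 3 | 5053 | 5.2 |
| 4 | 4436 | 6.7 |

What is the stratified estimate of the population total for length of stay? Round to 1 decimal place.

161147.4

Population total = Σ Nₕ·x̄ₕ (each stratum's size times its mean).
3501·3.2 + 7011·13.4 + 5053·5.2 + 4436·6.7 = 11203.2 + 93947.4 + 26275.6 + 29721.2 = 161147.4.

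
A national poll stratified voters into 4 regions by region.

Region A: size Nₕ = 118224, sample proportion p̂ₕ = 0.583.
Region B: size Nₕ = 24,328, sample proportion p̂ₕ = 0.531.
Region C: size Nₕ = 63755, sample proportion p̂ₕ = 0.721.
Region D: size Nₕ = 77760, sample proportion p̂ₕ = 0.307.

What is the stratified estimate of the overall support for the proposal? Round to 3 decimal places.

N = 118224 + 24328 + 63755 + 77760 = 284067.
Overall proportion = Σ (Nₕ/N)·p̂ₕ.
Σ Nₕp̂ₕ = 68924.592 + 12918.168 + 45967.355 + 23872.32 = 151682.435.
151682.435 / 284067 = 0.53397... → 0.534.

0.534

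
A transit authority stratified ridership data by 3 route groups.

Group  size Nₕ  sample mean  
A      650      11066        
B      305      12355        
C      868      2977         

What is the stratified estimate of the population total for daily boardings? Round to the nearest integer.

13545211

Estimate total by summing Nₕ·x̄ₕ over strata.
650·11066 + 305·12355 + 868·2977 = 7192900 + 3768275 + 2584036 = 13545211.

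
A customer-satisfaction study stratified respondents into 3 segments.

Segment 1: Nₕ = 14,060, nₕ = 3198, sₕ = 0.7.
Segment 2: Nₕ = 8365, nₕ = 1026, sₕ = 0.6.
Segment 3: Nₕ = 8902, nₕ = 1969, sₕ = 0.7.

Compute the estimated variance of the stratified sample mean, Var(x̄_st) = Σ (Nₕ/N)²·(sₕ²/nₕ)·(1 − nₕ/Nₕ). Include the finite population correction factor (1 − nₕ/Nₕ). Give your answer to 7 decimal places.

N = 31327. Term for each stratum: Wₕ²sₕ²/nₕ·(1−nₕ/Nₕ).
Var(x̄_st) = 0.0000238438 + 0.0000219493 + 0.0000156503 = 0.0000614433 → 0.0000614.

0.0000614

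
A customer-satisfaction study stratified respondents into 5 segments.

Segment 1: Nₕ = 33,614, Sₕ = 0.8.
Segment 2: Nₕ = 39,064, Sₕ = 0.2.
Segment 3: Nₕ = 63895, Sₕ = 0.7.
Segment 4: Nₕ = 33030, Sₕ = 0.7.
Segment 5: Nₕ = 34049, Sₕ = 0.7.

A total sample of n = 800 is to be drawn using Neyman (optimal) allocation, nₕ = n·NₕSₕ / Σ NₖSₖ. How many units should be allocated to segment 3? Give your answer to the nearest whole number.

1: NₕSₕ = 33614·0.8 = 26891.2
2: NₕSₕ = 39064·0.2 = 7812.8
3: NₕSₕ = 63895·0.7 = 44726.5
4: NₕSₕ = 33030·0.7 = 23121
5: NₕSₕ = 34049·0.7 = 23834.3
Σ NₕSₕ = 126385.8.
n_3 = 800·44726.5/126385.8 = 283.111... → 283.

283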